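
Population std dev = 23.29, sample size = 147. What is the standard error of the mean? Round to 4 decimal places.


SE = sigma / sqrt(n)
sqrt(147) ≈ 12.124356
SE = 23.29 / 12.124356 ≈ 1.920927

1.9209


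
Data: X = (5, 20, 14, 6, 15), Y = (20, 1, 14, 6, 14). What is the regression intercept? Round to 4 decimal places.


a = ybar - b*xbar, where b = sum((xi-xbar)(yi-ybar)) / sum((xi-xbar)^2)
n = 5, xbar = 60/5 = 12, ybar = 55/5 = 11
Sxy = sum((xi-xbar)(yi-ybar)) = -98
Sxx = sum((xi-xbar)^2) = 162
b = Sxy / Sxx = -49/81 ≈ -0.604938
a = 11 - (-0.604938) * 12 = 493/27 ≈ 18.259259

18.2593


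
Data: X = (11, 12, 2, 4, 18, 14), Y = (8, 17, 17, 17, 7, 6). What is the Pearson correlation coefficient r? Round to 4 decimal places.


r = sum((xi-xbar)(yi-ybar)) / sqrt(sum((xi-xbar)^2) * sum((yi-ybar)^2))
n = 6, xbar = 61/6 ≈ 10.166667, ybar = 72/6 = 12
Sxy = sum((xi-xbar)(yi-ybar)) = -128
Sxx = sum((xi-xbar)^2) = 1109/6 ≈ 184.833333
Syy = sum((yi-ybar)^2) = 152
sqrt(Sxx*Syy) ≈ 167.614637
r = Sxy / sqrt(Sxx*Syy) = -128 / 167.614637 ≈ -0.763656

-0.7637


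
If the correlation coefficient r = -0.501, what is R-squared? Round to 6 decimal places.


R^2 = r^2 = (-0.501)^2 = 0.251001

0.251001


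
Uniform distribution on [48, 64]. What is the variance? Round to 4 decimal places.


Var = (b-a)^2 / 12
(b-a)^2 = (64 - 48)^2 = 256
Var = 256/12 ≈ 21.333333

21.3333


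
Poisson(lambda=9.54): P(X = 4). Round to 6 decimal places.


P = e^(-lam) * lam^k / k!
e^(-9.54) ≈ 0.00007191685
lam^k = 9.54^4 ≈ 8283.111335
k! = 4! = 24
P = 0.00007191685 * 8283.111335 / 24 ≈ 0.024821

0.024821


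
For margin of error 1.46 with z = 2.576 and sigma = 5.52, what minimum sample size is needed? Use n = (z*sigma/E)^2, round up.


z*sigma/E = 2.576 * 5.52 / 1.46 = 88872/9125 ≈ 9.739397
(z*sigma/E)^2 ≈ 94.855859
round up: n = 95

95


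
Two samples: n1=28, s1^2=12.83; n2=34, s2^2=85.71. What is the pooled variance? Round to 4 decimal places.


sp^2 = ((n1-1)*s1^2 + (n2-1)*s2^2)/(n1+n2-2)
(n1-1)*s1^2 = 27 * 12.83 = 346.41
(n2-1)*s2^2 = 33 * 85.71 = 2828.43
numerator = 346.41 + 2828.43 = 3174.84
n1+n2-2 = 60
sp^2 = 3174.84 / 60 = 52.914

52.9140


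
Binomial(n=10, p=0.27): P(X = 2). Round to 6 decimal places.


P = C(n,k) * p^k * (1-p)^(n-k)
C(10,2) = 45
p^k = 0.27^2 = 0.0729
(1-p)^(n-k) = 0.73^8 ≈ 0.08064601
P = 45 * 0.0729 * 0.08064601 ≈ 0.264559

0.264559


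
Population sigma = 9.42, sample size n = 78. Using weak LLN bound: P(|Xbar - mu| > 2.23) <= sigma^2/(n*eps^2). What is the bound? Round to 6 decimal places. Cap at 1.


bound = min(1, sigma^2/(n*eps^2))
sigma^2 = 9.42^2 = 88.7364
n*eps^2 = 78 * 2.23^2 = 78 * 4.9729 = 387.8862
sigma^2/(n*eps^2) = 88.7364 / 387.8862 ≈ 0.22876916

0.228769


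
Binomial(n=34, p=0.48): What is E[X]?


E[X] = n*p = 34 * 0.48 = 16.32

16.32


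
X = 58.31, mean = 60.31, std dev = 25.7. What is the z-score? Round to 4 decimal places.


z = (X - mu) / sigma
X - mu = 58.31 - 60.31 = -2
z = -2 / 25.7 = -20/257 ≈ -0.077821

-0.0778


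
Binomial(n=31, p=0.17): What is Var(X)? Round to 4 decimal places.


Var = n*p*(1-p) = 31 * 0.17 * 0.83 = 4.3741

4.3741


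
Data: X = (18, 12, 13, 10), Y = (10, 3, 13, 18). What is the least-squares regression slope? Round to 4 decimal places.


b = sum((xi-xbar)(yi-ybar)) / sum((xi-xbar)^2)
n = 4, xbar = 53/4 = 13.25, ybar = 44/4 = 11
Sxy = sum((xi-xbar)(yi-ybar)) = -18
Sxx = sum((xi-xbar)^2) = 34.75
b = Sxy / Sxx = -72/139 ≈ -0.517986

-0.5180


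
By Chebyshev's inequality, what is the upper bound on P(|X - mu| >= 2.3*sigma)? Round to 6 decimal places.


P <= 1/k^2
k^2 = 2.3^2 = 5.29
1/k^2 = 1 / 5.29 = 100/529 ≈ 0.18903592

0.189036


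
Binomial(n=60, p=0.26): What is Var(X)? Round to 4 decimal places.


Var = n*p*(1-p) = 60 * 0.26 * 0.74 = 11.544

11.5440


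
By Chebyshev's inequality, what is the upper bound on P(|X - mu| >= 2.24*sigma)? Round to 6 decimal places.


P <= 1/k^2
k^2 = 2.24^2 = 5.0176
1/k^2 = 1 / 5.0176 = 625/3136 ≈ 0.19929847

0.199298


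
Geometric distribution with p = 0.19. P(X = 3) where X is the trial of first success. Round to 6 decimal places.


P = (1-p)^(k-1) * p
(1-p)^(k-1) = 0.81^2 = 0.6561
P = 0.6561 * 0.19 = 0.124659

0.124659


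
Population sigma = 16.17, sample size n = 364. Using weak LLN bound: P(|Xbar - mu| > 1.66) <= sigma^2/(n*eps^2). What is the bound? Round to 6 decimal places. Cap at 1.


bound = min(1, sigma^2/(n*eps^2))
sigma^2 = 16.17^2 = 261.4689
n*eps^2 = 364 * 1.66^2 = 364 * 2.7556 = 1003.0384
sigma^2/(n*eps^2) = 261.4689 / 1003.0384 ≈ 0.26067686

0.260677


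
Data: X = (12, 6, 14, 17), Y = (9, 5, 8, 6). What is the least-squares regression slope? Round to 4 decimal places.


b = sum((xi-xbar)(yi-ybar)) / sum((xi-xbar)^2)
n = 4, xbar = 49/4 = 12.25, ybar = 28/4 = 7
Sxy = sum((xi-xbar)(yi-ybar)) = 9
Sxx = sum((xi-xbar)^2) = 64.75
b = Sxy / Sxx = 36/259 ≈ 0.138996

0.1390


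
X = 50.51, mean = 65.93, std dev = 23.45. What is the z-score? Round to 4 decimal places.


z = (X - mu) / sigma
X - mu = 50.51 - 65.93 = -15.42
z = -15.42 / 23.45 = -1542/2345 ≈ -0.657569

-0.6576


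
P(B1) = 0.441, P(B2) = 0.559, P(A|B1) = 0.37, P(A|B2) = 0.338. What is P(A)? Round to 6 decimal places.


P(A) = P(A|B1)*P(B1) + P(A|B2)*P(B2)
P(A|B1)*P(B1) = 0.37 * 0.441 = 0.16317
P(A|B2)*P(B2) = 0.338 * 0.559 = 0.188942
P(A) = 0.16317 + 0.188942 = 0.352112

0.352112


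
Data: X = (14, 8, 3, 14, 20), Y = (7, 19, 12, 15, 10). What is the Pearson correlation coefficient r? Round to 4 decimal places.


r = sum((xi-xbar)(yi-ybar)) / sqrt(sum((xi-xbar)^2) * sum((yi-ybar)^2))
n = 5, xbar = 59/5 = 11.8, ybar = 63/5 = 12.6
Sxy = sum((xi-xbar)(yi-ybar)) = -47.4
Sxx = sum((xi-xbar)^2) = 168.8
Syy = sum((yi-ybar)^2) = 85.2
sqrt(Sxx*Syy) ≈ 119.923976
r = Sxy / sqrt(Sxx*Syy) = -47.4 / 119.923976 ≈ -0.395250

-0.3953


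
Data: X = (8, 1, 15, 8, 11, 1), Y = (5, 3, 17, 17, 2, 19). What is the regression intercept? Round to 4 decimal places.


a = ybar - b*xbar, where b = sum((xi-xbar)(yi-ybar)) / sum((xi-xbar)^2)
n = 6, xbar = 44/6 = 22/3 ≈ 7.333333, ybar = 63/6 = 10.5
Sxy = sum((xi-xbar)(yi-ybar)) = 13
Sxx = sum((xi-xbar)^2) = 460/3 ≈ 153.333333
b = Sxy / Sxx = 39/460 ≈ 0.084783
a = 10.5 - 0.084783 * 7.333333 = 1136/115 ≈ 9.878261

9.8783


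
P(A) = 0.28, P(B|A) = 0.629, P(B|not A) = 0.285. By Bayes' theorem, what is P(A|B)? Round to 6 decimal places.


P(A|B) = P(B|A)*P(A) / P(B), P(B) = P(B|A)*P(A) + P(B|not A)*P(not A)
P(B|A)*P(A) = 0.629 * 0.28 = 0.17612
P(B|not A)*P(not A) = 0.285 * 0.72 = 0.2052
P(B) = 0.17612 + 0.2052 = 0.38132
P(A|B) = 0.17612 / 0.38132 = 4403/9533 ≈ 0.46186930

0.461869


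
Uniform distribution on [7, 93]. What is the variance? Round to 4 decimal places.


Var = (b-a)^2 / 12
(b-a)^2 = (93 - 7)^2 = 7396
Var = 7396/12 ≈ 616.333333

616.3333


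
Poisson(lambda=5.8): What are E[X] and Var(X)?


E[X] = Var(X) = lambda = 5.8

5.8, 5.8


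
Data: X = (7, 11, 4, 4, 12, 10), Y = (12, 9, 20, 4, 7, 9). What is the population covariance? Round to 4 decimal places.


Cov = (1/n)*sum((xi-xbar)(yi-ybar))
n = 6, xbar = 48/6 = 8, ybar = 61/6 ≈ 10.166667
sum((xi-xbar)(yi-ybar)) = -35
Cov = -35 / 6 = -35/6 ≈ -5.833333

-5.8333


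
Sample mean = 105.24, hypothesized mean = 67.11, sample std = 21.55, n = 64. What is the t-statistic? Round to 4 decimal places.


t = (xbar - mu0) / (s/sqrt(n))
xbar - mu0 = 105.24 - 67.11 = 38.13
sqrt(64) = 8
s/sqrt(n) = 21.55 / 8 = 2.69375
t = 38.13 / 2.69375 = 30504/2155 ≈ 14.154988

14.1550


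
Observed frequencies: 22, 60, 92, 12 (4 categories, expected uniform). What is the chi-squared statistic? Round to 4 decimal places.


chi2 = sum((O-E)^2/E), E = total/4
total = 186, E = 186/4 = 46.5
(22 - 46.5)^2 / 46.5 = 600.25 / 46.5 = 2401/186 ≈ 12.908602
(60 - 46.5)^2 / 46.5 = 182.25 / 46.5 = 243/62 ≈ 3.919355
(92 - 46.5)^2 / 46.5 = 2070.25 / 46.5 = 8281/186 ≈ 44.521505
(12 - 46.5)^2 / 46.5 = 1190.25 / 46.5 = 1587/62 ≈ 25.596774
chi2 = 8086/93 ≈ 86.946237

86.9462


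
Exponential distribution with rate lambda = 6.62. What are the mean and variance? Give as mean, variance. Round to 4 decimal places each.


mean = 1/lam, var = 1/lam^2
mean = 1 / 6.62 = 50/331 ≈ 0.151057
lam^2 = 6.62^2 = 43.8244
var = 1 / 43.8244 ≈ 0.022818

0.1511, 0.0228


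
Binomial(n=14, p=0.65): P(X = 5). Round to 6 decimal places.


P = C(n,k) * p^k * (1-p)^(n-k)
C(14,5) = 2002
p^k = 0.65^5 ≈ 0.1160291
(1-p)^(n-k) = 0.35^9 ≈ 0.00007881564
P = 2002 * 0.1160291 * 0.00007881564 ≈ 0.018308

0.018308


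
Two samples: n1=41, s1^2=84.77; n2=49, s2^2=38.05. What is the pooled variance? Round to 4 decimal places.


sp^2 = ((n1-1)*s1^2 + (n2-1)*s2^2)/(n1+n2-2)
(n1-1)*s1^2 = 40 * 84.77 = 3390.8
(n2-1)*s2^2 = 48 * 38.05 = 1826.4
numerator = 3390.8 + 1826.4 = 5217.2
n1+n2-2 = 88
sp^2 = 5217.2 / 88 = 13043/220 ≈ 59.286364

59.2864


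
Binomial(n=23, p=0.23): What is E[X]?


E[X] = n*p = 23 * 0.23 = 5.29

5.29


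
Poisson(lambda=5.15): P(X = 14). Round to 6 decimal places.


P = e^(-lam) * lam^k / k!
e^(-5.15) ≈ 0.005799405
lam^k = 5.15^14 ≈ 9232115019.867622
k! = 14! = 87178291200
P = 0.005799405 * 9232115019.867622 / 87178291200 ≈ 0.000614

0.000614


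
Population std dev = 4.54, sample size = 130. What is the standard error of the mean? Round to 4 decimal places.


SE = sigma / sqrt(n)
sqrt(130) ≈ 11.401754
SE = 4.54 / 11.401754 ≈ 0.398184

0.3982


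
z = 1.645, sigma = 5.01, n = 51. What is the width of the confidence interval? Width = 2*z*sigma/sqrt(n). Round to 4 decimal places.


width = 2*z*sigma/sqrt(n)
2*z*sigma = 2 * 1.645 * 5.01 = 16.4829
sqrt(51) ≈ 7.141428
width = 16.4829 / 7.141428 ≈ 2.308068

2.3081


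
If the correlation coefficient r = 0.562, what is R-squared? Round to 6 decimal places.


R^2 = r^2 = (0.562)^2 = 0.315844

0.315844


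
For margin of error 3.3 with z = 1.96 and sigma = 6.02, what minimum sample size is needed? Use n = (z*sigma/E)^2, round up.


z*sigma/E = 1.96 * 6.02 / 3.3 = 14749/4125 ≈ 3.575515
(z*sigma/E)^2 ≈ 12.784309
round up: n = 13

13


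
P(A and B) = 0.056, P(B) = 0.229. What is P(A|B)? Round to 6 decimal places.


P(A|B) = P(A and B) / P(B) = 0.056 / 0.229 = 56/229 ≈ 0.24454148

0.244541


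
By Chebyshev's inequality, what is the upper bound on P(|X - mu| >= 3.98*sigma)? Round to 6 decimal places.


P <= 1/k^2
k^2 = 3.98^2 = 15.8404
1/k^2 = 1 / 15.8404 ≈ 0.06312972

0.063130


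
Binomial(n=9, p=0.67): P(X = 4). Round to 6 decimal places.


P = C(n,k) * p^k * (1-p)^(n-k)
C(9,4) = 126
p^k = 0.67^4 ≈ 0.2015112
(1-p)^(n-k) = 0.33^5 ≈ 0.003913539
P = 126 * 0.2015112 * 0.003913539 ≈ 0.099366

0.099366


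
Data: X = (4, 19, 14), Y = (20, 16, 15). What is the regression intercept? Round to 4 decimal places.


a = ybar - b*xbar, where b = sum((xi-xbar)(yi-ybar)) / sum((xi-xbar)^2)
n = 3, xbar = 37/3 ≈ 12.333333, ybar = 51/3 = 17
Sxy = sum((xi-xbar)(yi-ybar)) = -35
Sxx = sum((xi-xbar)^2) = 350/3 ≈ 116.666667
b = Sxy / Sxx = -0.3
a = 17 - (-0.3) * 12.333333 = 20.7

20.7000


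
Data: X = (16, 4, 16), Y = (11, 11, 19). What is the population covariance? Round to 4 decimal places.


Cov = (1/n)*sum((xi-xbar)(yi-ybar))
n = 3, xbar = 36/3 = 12, ybar = 41/3 ≈ 13.666667
sum((xi-xbar)(yi-ybar)) = 32
Cov = 32 / 3 = 32/3 ≈ 10.666667

10.6667


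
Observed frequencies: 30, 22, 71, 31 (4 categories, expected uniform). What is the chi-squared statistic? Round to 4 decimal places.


chi2 = sum((O-E)^2/E), E = total/4
total = 154, E = 154/4 = 38.5
(30 - 38.5)^2 / 38.5 = 72.25 / 38.5 = 289/154 ≈ 1.876623
(22 - 38.5)^2 / 38.5 = 272.25 / 38.5 = 99/14 ≈ 7.071429
(71 - 38.5)^2 / 38.5 = 1056.25 / 38.5 = 4225/154 ≈ 27.435065
(31 - 38.5)^2 / 38.5 = 56.25 / 38.5 = 225/154 ≈ 1.461039
chi2 = 2914/77 ≈ 37.844156

37.8442


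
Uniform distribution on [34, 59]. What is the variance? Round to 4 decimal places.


Var = (b-a)^2 / 12
(b-a)^2 = (59 - 34)^2 = 625
Var = 625/12 ≈ 52.083333

52.0833


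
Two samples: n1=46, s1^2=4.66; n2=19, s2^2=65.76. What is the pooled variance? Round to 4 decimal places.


sp^2 = ((n1-1)*s1^2 + (n2-1)*s2^2)/(n1+n2-2)
(n1-1)*s1^2 = 45 * 4.66 = 209.7
(n2-1)*s2^2 = 18 * 65.76 = 1183.68
numerator = 209.7 + 1183.68 = 1393.38
n1+n2-2 = 63
sp^2 = 1393.38 / 63 = 7741/350 ≈ 22.117143

22.1171


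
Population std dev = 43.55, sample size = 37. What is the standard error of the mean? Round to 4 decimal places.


SE = sigma / sqrt(n)
sqrt(37) ≈ 6.082763
SE = 43.55 / 6.082763 ≈ 7.159576

7.1596


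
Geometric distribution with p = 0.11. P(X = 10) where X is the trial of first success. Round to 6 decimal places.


P = (1-p)^(k-1) * p
(1-p)^(k-1) = 0.89^9 ≈ 0.3503564
P = 0.3503564 * 0.11 ≈ 0.03853920

0.038539


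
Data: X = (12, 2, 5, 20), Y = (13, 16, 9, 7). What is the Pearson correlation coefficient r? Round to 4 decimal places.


r = sum((xi-xbar)(yi-ybar)) / sqrt(sum((xi-xbar)^2) * sum((yi-ybar)^2))
n = 4, xbar = 39/4 = 9.75, ybar = 45/4 = 11.25
Sxy = sum((xi-xbar)(yi-ybar)) = -65.75
Sxx = sum((xi-xbar)^2) = 192.75
Syy = sum((yi-ybar)^2) = 48.75
sqrt(Sxx*Syy) ≈ 96.935868
r = Sxy / sqrt(Sxx*Syy) = -65.75 / 96.935868 ≈ -0.678284

-0.6783


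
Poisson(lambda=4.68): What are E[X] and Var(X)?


E[X] = Var(X) = lambda = 4.68

4.68, 4.68


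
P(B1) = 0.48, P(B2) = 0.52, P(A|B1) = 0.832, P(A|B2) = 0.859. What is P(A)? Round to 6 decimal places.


P(A) = P(A|B1)*P(B1) + P(A|B2)*P(B2)
P(A|B1)*P(B1) = 0.832 * 0.48 = 0.39936
P(A|B2)*P(B2) = 0.859 * 0.52 = 0.44668
P(A) = 0.39936 + 0.44668 = 0.84604

0.846040


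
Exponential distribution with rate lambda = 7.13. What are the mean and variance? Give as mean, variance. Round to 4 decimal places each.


mean = 1/lam, var = 1/lam^2
mean = 1 / 7.13 = 100/713 ≈ 0.140252
lam^2 = 7.13^2 = 50.8369
var = 1 / 50.8369 ≈ 0.019671

0.1403, 0.0197


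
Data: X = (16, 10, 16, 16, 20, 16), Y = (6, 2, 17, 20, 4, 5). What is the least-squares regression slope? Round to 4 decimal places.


b = sum((xi-xbar)(yi-ybar)) / sum((xi-xbar)^2)
n = 6, xbar = 94/6 = 47/3 ≈ 15.666667, ybar = 54/6 = 9
Sxy = sum((xi-xbar)(yi-ybar)) = 22
Sxx = sum((xi-xbar)^2) = 154/3 ≈ 51.333333
b = Sxy / Sxx = 3/7 ≈ 0.428571

0.4286


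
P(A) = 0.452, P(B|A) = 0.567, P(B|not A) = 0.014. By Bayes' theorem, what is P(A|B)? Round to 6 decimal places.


P(A|B) = P(B|A)*P(A) / P(B), P(B) = P(B|A)*P(A) + P(B|not A)*P(not A)
P(B|A)*P(A) = 0.567 * 0.452 = 0.256284
P(B|not A)*P(not A) = 0.014 * 0.548 = 0.007672
P(B) = 0.256284 + 0.007672 = 0.263956
P(A|B) = 0.256284 / 0.263956 = 9153/9427 ≈ 0.97093455

0.970935


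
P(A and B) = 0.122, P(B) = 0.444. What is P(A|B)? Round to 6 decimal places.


P(A|B) = P(A and B) / P(B) = 0.122 / 0.444 = 61/222 ≈ 0.27477477

0.274775


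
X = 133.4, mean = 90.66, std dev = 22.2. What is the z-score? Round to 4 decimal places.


z = (X - mu) / sigma
X - mu = 133.4 - 90.66 = 42.74
z = 42.74 / 22.2 = 2137/1110 ≈ 1.925225

1.9252


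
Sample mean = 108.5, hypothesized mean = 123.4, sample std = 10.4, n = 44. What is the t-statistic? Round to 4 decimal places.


t = (xbar - mu0) / (s/sqrt(n))
xbar - mu0 = 108.5 - 123.4 = -14.9
sqrt(44) ≈ 6.63324958
s/sqrt(n) = 10.4 / 6.63324958 ≈ 1.56785899
t = -14.9 / 1.56785899 ≈ -9.503406

-9.5034


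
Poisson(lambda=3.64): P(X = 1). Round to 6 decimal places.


P = e^(-lam) * lam^k / k!
e^(-3.64) ≈ 0.02625234
lam^k = 3.64^1 = 3.64
k! = 1! = 1
P = 0.02625234 * 3.64 / 1 ≈ 0.095559

0.095559


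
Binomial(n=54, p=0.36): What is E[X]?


E[X] = n*p = 54 * 0.36 = 19.44

19.44


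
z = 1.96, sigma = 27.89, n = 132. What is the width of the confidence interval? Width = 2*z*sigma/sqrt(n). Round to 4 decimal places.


width = 2*z*sigma/sqrt(n)
2*z*sigma = 2 * 1.96 * 27.89 = 109.3288
sqrt(132) ≈ 11.489125
width = 109.3288 / 11.489125 ≈ 9.515851

9.5159


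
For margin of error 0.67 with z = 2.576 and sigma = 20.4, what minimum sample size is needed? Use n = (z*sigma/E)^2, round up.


z*sigma/E = 2.576 * 20.4 / 0.67 = 131376/1675 ≈ 78.433433
(z*sigma/E)^2 ≈ 6151.803386
round up: n = 6152

6152


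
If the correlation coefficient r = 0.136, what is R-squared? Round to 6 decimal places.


R^2 = r^2 = (0.136)^2 = 0.018496

0.018496


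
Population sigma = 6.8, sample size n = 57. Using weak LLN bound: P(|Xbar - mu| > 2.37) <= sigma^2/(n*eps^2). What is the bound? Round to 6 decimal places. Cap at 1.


bound = min(1, sigma^2/(n*eps^2))
sigma^2 = 6.8^2 = 46.24
n*eps^2 = 57 * 2.37^2 = 57 * 5.6169 = 320.1633
sigma^2/(n*eps^2) = 46.24 / 320.1633 ≈ 0.14442630

0.144426


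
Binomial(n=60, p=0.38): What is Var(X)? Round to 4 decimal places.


Var = n*p*(1-p) = 60 * 0.38 * 0.62 = 14.136

14.1360


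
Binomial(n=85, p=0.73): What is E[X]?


E[X] = n*p = 85 * 0.73 = 62.05

62.05


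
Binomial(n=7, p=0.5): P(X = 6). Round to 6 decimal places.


P = C(n,k) * p^k * (1-p)^(n-k)
C(7,6) = 7
p^k = 0.5^6 = 0.015625
(1-p)^(n-k) = 0.5^1 = 0.5
P = 7 * 0.015625 * 0.5 = 7/128 ≈ 0.054688

0.054688


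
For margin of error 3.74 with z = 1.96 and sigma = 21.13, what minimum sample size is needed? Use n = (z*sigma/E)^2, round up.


z*sigma/E = 1.96 * 21.13 / 3.74 = 103537/9350 ≈ 11.073476
(z*sigma/E)^2 ≈ 122.621869
round up: n = 123

123


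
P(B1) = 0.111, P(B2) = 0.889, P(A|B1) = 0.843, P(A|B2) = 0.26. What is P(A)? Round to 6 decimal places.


P(A) = P(A|B1)*P(B1) + P(A|B2)*P(B2)
P(A|B1)*P(B1) = 0.843 * 0.111 = 0.093573
P(A|B2)*P(B2) = 0.26 * 0.889 = 0.23114
P(A) = 0.093573 + 0.23114 = 0.324713

0.324713


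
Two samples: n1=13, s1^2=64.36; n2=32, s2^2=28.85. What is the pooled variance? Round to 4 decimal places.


sp^2 = ((n1-1)*s1^2 + (n2-1)*s2^2)/(n1+n2-2)
(n1-1)*s1^2 = 12 * 64.36 = 772.32
(n2-1)*s2^2 = 31 * 28.85 = 894.35
numerator = 772.32 + 894.35 = 1666.67
n1+n2-2 = 43
sp^2 = 1666.67 / 43 = 166667/4300 ≈ 38.759767

38.7598


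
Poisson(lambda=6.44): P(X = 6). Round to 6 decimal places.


P = e^(-lam) * lam^k / k!
e^(-6.44) ≈ 0.001596407
lam^k = 6.44^6 ≈ 71337.059553
k! = 6! = 720
P = 0.001596407 * 71337.059553 / 720 ≈ 0.158171

0.158171


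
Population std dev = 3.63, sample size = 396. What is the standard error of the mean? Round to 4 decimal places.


SE = sigma / sqrt(n)
sqrt(396) ≈ 19.899749
SE = 3.63 / 19.899749 ≈ 0.182414

0.1824


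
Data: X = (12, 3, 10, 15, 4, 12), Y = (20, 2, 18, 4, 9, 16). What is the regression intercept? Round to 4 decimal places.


a = ybar - b*xbar, where b = sum((xi-xbar)(yi-ybar)) / sum((xi-xbar)^2)
n = 6, xbar = 56/6 = 28/3 ≈ 9.333333, ybar = 69/6 = 11.5
Sxy = sum((xi-xbar)(yi-ybar)) = 70
Sxx = sum((xi-xbar)^2) = 346/3 ≈ 115.333333
b = Sxy / Sxx = 105/173 ≈ 0.606936
a = 11.5 - 0.606936 * 9.333333 = 2019/346 ≈ 5.835260

5.8353


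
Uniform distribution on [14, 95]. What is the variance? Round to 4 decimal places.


Var = (b-a)^2 / 12
(b-a)^2 = (95 - 14)^2 = 6561
Var = 6561/12 = 546.75

546.7500


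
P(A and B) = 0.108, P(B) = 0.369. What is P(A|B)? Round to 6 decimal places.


P(A|B) = P(A and B) / P(B) = 0.108 / 0.369 = 12/41 ≈ 0.29268293

0.292683


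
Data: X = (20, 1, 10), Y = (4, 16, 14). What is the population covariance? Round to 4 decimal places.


Cov = (1/n)*sum((xi-xbar)(yi-ybar))
n = 3, xbar = 31/3 ≈ 10.333333, ybar = 34/3 ≈ 11.333333
sum((xi-xbar)(yi-ybar)) = -346/3 ≈ -115.333333
Cov = -115.333333 / 3 = -346/9 ≈ -38.444444

-38.4444


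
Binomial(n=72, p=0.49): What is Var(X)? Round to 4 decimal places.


Var = n*p*(1-p) = 72 * 0.49 * 0.51 = 17.9928

17.9928


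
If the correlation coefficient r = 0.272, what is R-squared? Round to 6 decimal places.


R^2 = r^2 = (0.272)^2 = 0.073984

0.073984


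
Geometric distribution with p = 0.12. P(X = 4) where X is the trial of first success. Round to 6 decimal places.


P = (1-p)^(k-1) * p
(1-p)^(k-1) = 0.88^3 = 0.681472
P = 0.681472 * 0.12 = 0.08177664

0.081777


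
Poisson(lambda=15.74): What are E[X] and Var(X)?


E[X] = Var(X) = lambda = 15.74

15.74, 15.74


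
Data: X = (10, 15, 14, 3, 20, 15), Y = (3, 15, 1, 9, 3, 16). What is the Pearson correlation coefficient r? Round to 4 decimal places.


r = sum((xi-xbar)(yi-ybar)) / sqrt(sum((xi-xbar)^2) * sum((yi-ybar)^2))
n = 6, xbar = 77/6 ≈ 12.833333, ybar = 47/6 ≈ 7.833333
Sxy = sum((xi-xbar)(yi-ybar)) = -43/6 ≈ -7.166667
Sxx = sum((xi-xbar)^2) = 1001/6 ≈ 166.833333
Syy = sum((yi-ybar)^2) = 1277/6 ≈ 212.833333
sqrt(Sxx*Syy) ≈ 188.434855
r = Sxy / sqrt(Sxx*Syy) = -7.166667 / 188.434855 ≈ -0.038033

-0.0380


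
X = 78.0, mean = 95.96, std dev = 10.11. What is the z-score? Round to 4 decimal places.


z = (X - mu) / sigma
X - mu = 78.0 - 95.96 = -17.96
z = -17.96 / 10.11 = -1796/1011 ≈ -1.776459

-1.7765


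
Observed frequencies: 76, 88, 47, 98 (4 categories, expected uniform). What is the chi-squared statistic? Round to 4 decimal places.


chi2 = sum((O-E)^2/E), E = total/4
total = 309, E = 309/4 = 77.25
(76 - 77.25)^2 / 77.25 = 1.5625 / 77.25 = 25/1236 ≈ 0.020227
(88 - 77.25)^2 / 77.25 = 115.5625 / 77.25 = 1849/1236 ≈ 1.495955
(47 - 77.25)^2 / 77.25 = 915.0625 / 77.25 = 14641/1236 ≈ 11.845469
(98 - 77.25)^2 / 77.25 = 430.5625 / 77.25 = 6889/1236 ≈ 5.573625
chi2 = 5851/309 ≈ 18.935275

18.9353


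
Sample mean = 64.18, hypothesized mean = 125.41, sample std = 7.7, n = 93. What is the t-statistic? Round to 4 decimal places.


t = (xbar - mu0) / (s/sqrt(n))
xbar - mu0 = 64.18 - 125.41 = -61.23
sqrt(93) ≈ 9.64365076
s/sqrt(n) = 7.7 / 9.64365076 ≈ 0.79845280
t = -61.23 / 0.79845280 ≈ -76.685810

-76.6858


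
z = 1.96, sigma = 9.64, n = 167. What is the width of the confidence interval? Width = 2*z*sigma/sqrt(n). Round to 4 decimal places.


width = 2*z*sigma/sqrt(n)
2*z*sigma = 2 * 1.96 * 9.64 = 37.7888
sqrt(167) ≈ 12.922848
width = 37.7888 / 12.922848 ≈ 2.924185

2.9242


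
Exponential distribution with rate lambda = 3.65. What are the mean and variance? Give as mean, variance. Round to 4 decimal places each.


mean = 1/lam, var = 1/lam^2
mean = 1 / 3.65 = 20/73 ≈ 0.273973
lam^2 = 3.65^2 = 13.3225
var = 1 / 13.3225 = 400/5329 ≈ 0.075061

0.2740, 0.0751


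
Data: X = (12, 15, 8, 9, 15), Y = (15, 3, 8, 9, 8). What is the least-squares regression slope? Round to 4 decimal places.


b = sum((xi-xbar)(yi-ybar)) / sum((xi-xbar)^2)
n = 5, xbar = 59/5 = 11.8, ybar = 43/5 = 8.6
Sxy = sum((xi-xbar)(yi-ybar)) = -17.4
Sxx = sum((xi-xbar)^2) = 42.8
b = Sxy / Sxx = -87/214 ≈ -0.406542

-0.4065


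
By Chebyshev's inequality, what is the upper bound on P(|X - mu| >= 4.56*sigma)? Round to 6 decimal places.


P <= 1/k^2
k^2 = 4.56^2 = 20.7936
1/k^2 = 1 / 20.7936 ≈ 0.04809172

0.048092


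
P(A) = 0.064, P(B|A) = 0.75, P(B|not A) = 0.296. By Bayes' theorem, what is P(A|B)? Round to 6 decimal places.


P(A|B) = P(B|A)*P(A) / P(B), P(B) = P(B|A)*P(A) + P(B|not A)*P(not A)
P(B|A)*P(A) = 0.75 * 0.064 = 0.048
P(B|not A)*P(not A) = 0.296 * 0.936 = 0.277056
P(B) = 0.048 + 0.277056 = 0.325056
P(A|B) = 0.048 / 0.325056 = 250/1693 ≈ 0.14766686

0.147667


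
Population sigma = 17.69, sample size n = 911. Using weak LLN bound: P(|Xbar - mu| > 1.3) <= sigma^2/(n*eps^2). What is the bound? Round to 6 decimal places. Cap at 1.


bound = min(1, sigma^2/(n*eps^2))
sigma^2 = 17.69^2 = 312.9361
n*eps^2 = 911 * 1.3^2 = 911 * 1.69 = 1539.59
sigma^2/(n*eps^2) = 312.9361 / 1539.59 ≈ 0.20325937

0.203259


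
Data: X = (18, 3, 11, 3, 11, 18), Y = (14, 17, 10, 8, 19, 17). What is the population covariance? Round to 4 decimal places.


Cov = (1/n)*sum((xi-xbar)(yi-ybar))
n = 6, xbar = 64/6 = 32/3 ≈ 10.666667, ybar = 85/6 ≈ 14.166667
sum((xi-xbar)(yi-ybar)) = 136/3 ≈ 45.333333
Cov = 45.333333 / 6 = 68/9 ≈ 7.555556

7.5556


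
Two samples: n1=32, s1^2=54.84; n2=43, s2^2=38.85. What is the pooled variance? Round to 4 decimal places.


sp^2 = ((n1-1)*s1^2 + (n2-1)*s2^2)/(n1+n2-2)
(n1-1)*s1^2 = 31 * 54.84 = 1700.04
(n2-1)*s2^2 = 42 * 38.85 = 1631.7
numerator = 1700.04 + 1631.7 = 3331.74
n1+n2-2 = 73
sp^2 = 3331.74 / 73 = 166587/3650 ≈ 45.640274

45.6403


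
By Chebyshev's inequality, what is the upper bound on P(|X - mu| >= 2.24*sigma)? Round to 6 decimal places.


P <= 1/k^2
k^2 = 2.24^2 = 5.0176
1/k^2 = 1 / 5.0176 = 625/3136 ≈ 0.19929847

0.199298


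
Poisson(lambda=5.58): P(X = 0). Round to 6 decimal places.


P = e^(-lam) * lam^k / k!
e^(-5.58) ≈ 0.003772566
lam^k = 5.58^0 = 1
k! = 0! = 1
P = 0.003772566 * 1 / 1 ≈ 0.003773

0.003773


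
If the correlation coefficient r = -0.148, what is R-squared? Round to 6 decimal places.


R^2 = r^2 = (-0.148)^2 = 0.021904

0.021904


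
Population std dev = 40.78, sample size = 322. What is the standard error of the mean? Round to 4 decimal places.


SE = sigma / sqrt(n)
sqrt(322) ≈ 17.944358
SE = 40.78 / 17.944358 ≈ 2.272581

2.2726


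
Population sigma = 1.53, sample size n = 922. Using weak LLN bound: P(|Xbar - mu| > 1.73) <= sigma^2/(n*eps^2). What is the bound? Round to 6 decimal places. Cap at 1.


bound = min(1, sigma^2/(n*eps^2))
sigma^2 = 1.53^2 = 2.3409
n*eps^2 = 922 * 1.73^2 = 922 * 2.9929 = 2759.4538
sigma^2/(n*eps^2) = 2.3409 / 2759.4538 ≈ 0.00084832

0.000848


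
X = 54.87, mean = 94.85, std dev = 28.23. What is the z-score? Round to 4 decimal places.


z = (X - mu) / sigma
X - mu = 54.87 - 94.85 = -39.98
z = -39.98 / 28.23 = -3998/2823 ≈ -1.416224

-1.4162


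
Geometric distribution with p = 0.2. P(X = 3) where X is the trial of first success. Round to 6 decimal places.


P = (1-p)^(k-1) * p
(1-p)^(k-1) = 0.8^2 = 0.64
P = 0.64 * 0.2 = 0.128

0.128000


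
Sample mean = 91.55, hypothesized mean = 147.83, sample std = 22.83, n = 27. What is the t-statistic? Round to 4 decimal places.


t = (xbar - mu0) / (s/sqrt(n))
xbar - mu0 = 91.55 - 147.83 = -56.28
sqrt(27) ≈ 5.19615242
s/sqrt(n) = 22.83 / 5.19615242 ≈ 4.39363555
t = -56.28 / 4.39363555 ≈ -12.809438

-12.8094


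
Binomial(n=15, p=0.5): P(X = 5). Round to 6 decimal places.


P = C(n,k) * p^k * (1-p)^(n-k)
C(15,5) = 3003
p^k = 0.5^5 = 0.03125
(1-p)^(n-k) = 0.5^10 = 0.0009765625
P = 3003 * 0.03125 * 0.0009765625 ≈ 0.091644

0.091644


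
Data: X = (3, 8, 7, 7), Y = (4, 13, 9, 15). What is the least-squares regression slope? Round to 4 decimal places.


b = sum((xi-xbar)(yi-ybar)) / sum((xi-xbar)^2)
n = 4, xbar = 25/4 = 6.25, ybar = 41/4 = 10.25
Sxy = sum((xi-xbar)(yi-ybar)) = 27.75
Sxx = sum((xi-xbar)^2) = 14.75
b = Sxy / Sxx = 111/59 ≈ 1.881356

1.8814


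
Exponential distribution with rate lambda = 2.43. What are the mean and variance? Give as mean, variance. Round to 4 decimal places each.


mean = 1/lam, var = 1/lam^2
mean = 1 / 2.43 = 100/243 ≈ 0.411523
lam^2 = 2.43^2 = 5.9049
var = 1 / 5.9049 ≈ 0.169351

0.4115, 0.1694


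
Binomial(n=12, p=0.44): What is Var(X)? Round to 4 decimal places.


Var = n*p*(1-p) = 12 * 0.44 * 0.56 = 2.9568

2.9568


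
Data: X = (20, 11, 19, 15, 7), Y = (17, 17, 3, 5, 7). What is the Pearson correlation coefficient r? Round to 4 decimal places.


r = sum((xi-xbar)(yi-ybar)) / sqrt(sum((xi-xbar)^2) * sum((yi-ybar)^2))
n = 5, xbar = 72/5 = 14.4, ybar = 49/5 = 9.8
Sxy = sum((xi-xbar)(yi-ybar)) = 2.4
Sxx = sum((xi-xbar)^2) = 119.2
Syy = sum((yi-ybar)^2) = 180.8
sqrt(Sxx*Syy) ≈ 146.803815
r = Sxy / sqrt(Sxx*Syy) = 2.4 / 146.803815 ≈ 0.016348

0.0163


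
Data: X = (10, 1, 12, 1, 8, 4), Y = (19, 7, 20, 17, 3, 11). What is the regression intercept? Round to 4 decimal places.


a = ybar - b*xbar, where b = sum((xi-xbar)(yi-ybar)) / sum((xi-xbar)^2)
n = 6, xbar = 36/6 = 6, ybar = 77/6 ≈ 12.833333
Sxy = sum((xi-xbar)(yi-ybar)) = 60
Sxx = sum((xi-xbar)^2) = 110
b = Sxy / Sxx = 6/11 ≈ 0.545455
a = 12.833333 - 0.545455 * 6 = 631/66 ≈ 9.560606

9.5606


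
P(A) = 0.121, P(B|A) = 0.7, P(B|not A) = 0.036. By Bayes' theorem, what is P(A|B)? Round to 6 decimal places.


P(A|B) = P(B|A)*P(A) / P(B), P(B) = P(B|A)*P(A) + P(B|not A)*P(not A)
P(B|A)*P(A) = 0.7 * 0.121 = 0.0847
P(B|not A)*P(not A) = 0.036 * 0.879 = 0.031644
P(B) = 0.0847 + 0.031644 = 0.116344
P(A|B) = 0.0847 / 0.116344 ≈ 0.72801348

0.728013


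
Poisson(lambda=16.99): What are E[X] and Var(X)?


E[X] = Var(X) = lambda = 16.99

16.99, 16.99


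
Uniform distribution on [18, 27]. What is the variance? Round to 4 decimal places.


Var = (b-a)^2 / 12
(b-a)^2 = (27 - 18)^2 = 81
Var = 81/12 = 6.75

6.7500


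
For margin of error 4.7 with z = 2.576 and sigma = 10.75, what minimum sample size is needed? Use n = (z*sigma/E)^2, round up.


z*sigma/E = 2.576 * 10.75 / 4.7 = 6923/1175 ≈ 5.891915
(z*sigma/E)^2 ≈ 34.714661
round up: n = 35

35


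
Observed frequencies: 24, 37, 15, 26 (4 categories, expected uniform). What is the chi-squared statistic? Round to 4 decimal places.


chi2 = sum((O-E)^2/E), E = total/4
total = 102, E = 102/4 = 25.5
(24 - 25.5)^2 / 25.5 = 2.25 / 25.5 = 3/34 ≈ 0.088235
(37 - 25.5)^2 / 25.5 = 132.25 / 25.5 = 529/102 ≈ 5.186275
(15 - 25.5)^2 / 25.5 = 110.25 / 25.5 = 147/34 ≈ 4.323529
(26 - 25.5)^2 / 25.5 = 0.25 / 25.5 = 1/102 ≈ 0.009804
chi2 = 490/51 ≈ 9.607843

9.6078


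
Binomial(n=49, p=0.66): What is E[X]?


E[X] = n*p = 49 * 0.66 = 32.34

32.34


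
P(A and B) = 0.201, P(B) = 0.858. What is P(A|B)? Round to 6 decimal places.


P(A|B) = P(A and B) / P(B) = 0.201 / 0.858 = 67/286 ≈ 0.23426573

0.234266


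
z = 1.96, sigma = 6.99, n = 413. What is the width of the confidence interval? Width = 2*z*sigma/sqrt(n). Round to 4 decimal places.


width = 2*z*sigma/sqrt(n)
2*z*sigma = 2 * 1.96 * 6.99 = 27.4008
sqrt(413) ≈ 20.322401
width = 27.4008 / 20.322401 ≈ 1.348305

1.3483


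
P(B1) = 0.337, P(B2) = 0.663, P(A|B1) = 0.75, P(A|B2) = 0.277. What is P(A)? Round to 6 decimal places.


P(A) = P(A|B1)*P(B1) + P(A|B2)*P(B2)
P(A|B1)*P(B1) = 0.75 * 0.337 = 0.25275
P(A|B2)*P(B2) = 0.277 * 0.663 = 0.183651
P(A) = 0.25275 + 0.183651 = 0.436401

0.436401


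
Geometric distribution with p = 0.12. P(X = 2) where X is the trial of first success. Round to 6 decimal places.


P = (1-p)^(k-1) * p
(1-p)^(k-1) = 0.88^1 = 0.88
P = 0.88 * 0.12 = 0.1056

0.105600


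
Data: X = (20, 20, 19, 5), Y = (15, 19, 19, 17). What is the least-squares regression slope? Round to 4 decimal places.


b = sum((xi-xbar)(yi-ybar)) / sum((xi-xbar)^2)
n = 4, xbar = 64/4 = 16, ybar = 70/4 = 17.5
Sxy = sum((xi-xbar)(yi-ybar)) = 6
Sxx = sum((xi-xbar)^2) = 162
b = Sxy / Sxx = 1/27 ≈ 0.037037

0.0370


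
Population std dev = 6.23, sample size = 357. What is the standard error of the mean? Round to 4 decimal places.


SE = sigma / sqrt(n)
sqrt(357) ≈ 18.894444
SE = 6.23 / 18.894444 ≈ 0.329727

0.3297


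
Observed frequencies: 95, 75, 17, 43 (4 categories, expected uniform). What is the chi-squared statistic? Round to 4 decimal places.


chi2 = sum((O-E)^2/E), E = total/4
total = 230, E = 230/4 = 57.5
(95 - 57.5)^2 / 57.5 = 1406.25 / 57.5 = 1125/46 ≈ 24.456522
(75 - 57.5)^2 / 57.5 = 306.25 / 57.5 = 245/46 ≈ 5.326087
(17 - 57.5)^2 / 57.5 = 1640.25 / 57.5 = 6561/230 ≈ 28.526087
(43 - 57.5)^2 / 57.5 = 210.25 / 57.5 = 841/230 ≈ 3.656522
chi2 = 7126/115 ≈ 61.965217

61.9652


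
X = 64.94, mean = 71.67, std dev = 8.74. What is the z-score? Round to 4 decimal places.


z = (X - mu) / sigma
X - mu = 64.94 - 71.67 = -6.73
z = -6.73 / 8.74 = -673/874 ≈ -0.770023

-0.7700


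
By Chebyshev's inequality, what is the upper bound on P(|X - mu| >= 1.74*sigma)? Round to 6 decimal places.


P <= 1/k^2
k^2 = 1.74^2 = 3.0276
1/k^2 = 1 / 3.0276 = 2500/7569 ≈ 0.33029462

0.330295


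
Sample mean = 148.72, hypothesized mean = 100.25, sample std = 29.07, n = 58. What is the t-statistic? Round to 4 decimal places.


t = (xbar - mu0) / (s/sqrt(n))
xbar - mu0 = 148.72 - 100.25 = 48.47
sqrt(58) ≈ 7.61577311
s/sqrt(n) = 29.07 / 7.61577311 ≈ 3.81707800
t = 48.47 / 3.81707800 ≈ 12.698195

12.6982


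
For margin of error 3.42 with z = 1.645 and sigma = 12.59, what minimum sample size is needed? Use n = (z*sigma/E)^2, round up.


z*sigma/E = 1.645 * 12.59 / 3.42 ≈ 6.055716
(z*sigma/E)^2 ≈ 36.671701
round up: n = 37

37


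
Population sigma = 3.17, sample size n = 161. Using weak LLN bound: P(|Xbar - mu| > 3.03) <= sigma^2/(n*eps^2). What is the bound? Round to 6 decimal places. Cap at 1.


bound = min(1, sigma^2/(n*eps^2))
sigma^2 = 3.17^2 = 10.0489
n*eps^2 = 161 * 3.03^2 = 161 * 9.1809 = 1478.1249
sigma^2/(n*eps^2) = 10.0489 / 1478.1249 ≈ 0.00679841

0.006798


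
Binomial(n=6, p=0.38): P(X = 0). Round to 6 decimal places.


P = C(n,k) * p^k * (1-p)^(n-k)
C(6,0) = 1
p^k = 0.38^0 = 1
(1-p)^(n-k) = 0.62^6 ≈ 0.05680024
P = 1 * 1 * 0.05680024 ≈ 0.056800

0.056800


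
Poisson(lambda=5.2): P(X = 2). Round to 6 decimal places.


P = e^(-lam) * lam^k / k!
e^(-5.2) ≈ 0.005516564
lam^k = 5.2^2 = 27.04
k! = 2! = 2
P = 0.005516564 * 27.04 / 2 ≈ 0.074584

0.074584


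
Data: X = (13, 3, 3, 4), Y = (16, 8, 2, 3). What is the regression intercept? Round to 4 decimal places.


a = ybar - b*xbar, where b = sum((xi-xbar)(yi-ybar)) / sum((xi-xbar)^2)
n = 4, xbar = 23/4 = 5.75, ybar = 29/4 = 7.25
Sxy = sum((xi-xbar)(yi-ybar)) = 83.25
Sxx = sum((xi-xbar)^2) = 70.75
b = Sxy / Sxx = 333/283 ≈ 1.176678
a = 7.25 - 1.176678 * 5.75 = 137/283 ≈ 0.484099

0.4841


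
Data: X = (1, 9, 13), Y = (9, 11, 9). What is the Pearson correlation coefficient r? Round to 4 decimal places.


r = sum((xi-xbar)(yi-ybar)) / sqrt(sum((xi-xbar)^2) * sum((yi-ybar)^2))
n = 3, xbar = 23/3 ≈ 7.666667, ybar = 29/3 ≈ 9.666667
Sxy = sum((xi-xbar)(yi-ybar)) = 8/3 ≈ 2.666667
Sxx = sum((xi-xbar)^2) = 224/3 ≈ 74.666667
Syy = sum((yi-ybar)^2) = 8/3 ≈ 2.666667
sqrt(Sxx*Syy) ≈ 14.110674
r = Sxy / sqrt(Sxx*Syy) = 2.666667 / 14.110674 ≈ 0.188982

0.1890


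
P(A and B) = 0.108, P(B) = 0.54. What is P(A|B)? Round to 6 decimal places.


P(A|B) = P(A and B) / P(B) = 0.108 / 0.54 = 0.2

0.200000


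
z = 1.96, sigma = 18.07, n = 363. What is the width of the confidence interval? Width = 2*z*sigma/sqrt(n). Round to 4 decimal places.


width = 2*z*sigma/sqrt(n)
2*z*sigma = 2 * 1.96 * 18.07 = 70.8344
sqrt(363) ≈ 19.052559
width = 70.8344 / 19.052559 ≈ 3.717842

3.7178


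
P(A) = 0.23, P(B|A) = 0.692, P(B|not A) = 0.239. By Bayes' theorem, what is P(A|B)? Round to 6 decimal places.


P(A|B) = P(B|A)*P(A) / P(B), P(B) = P(B|A)*P(A) + P(B|not A)*P(not A)
P(B|A)*P(A) = 0.692 * 0.23 = 0.15916
P(B|not A)*P(not A) = 0.239 * 0.77 = 0.18403
P(B) = 0.15916 + 0.18403 = 0.34319
P(A|B) = 0.15916 / 0.34319 ≈ 0.46376643

0.463766


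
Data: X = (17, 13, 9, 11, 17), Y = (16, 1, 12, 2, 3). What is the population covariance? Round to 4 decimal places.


Cov = (1/n)*sum((xi-xbar)(yi-ybar))
n = 5, xbar = 67/5 = 13.4, ybar = 34/5 = 6.8
sum((xi-xbar)(yi-ybar)) = 10.4
Cov = 10.4 / 5 = 2.08

2.0800


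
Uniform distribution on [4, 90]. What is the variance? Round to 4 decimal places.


Var = (b-a)^2 / 12
(b-a)^2 = (90 - 4)^2 = 7396
Var = 7396/12 ≈ 616.333333

616.3333


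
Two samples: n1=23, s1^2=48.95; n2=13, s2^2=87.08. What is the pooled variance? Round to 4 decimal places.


sp^2 = ((n1-1)*s1^2 + (n2-1)*s2^2)/(n1+n2-2)
(n1-1)*s1^2 = 22 * 48.95 = 1076.9
(n2-1)*s2^2 = 12 * 87.08 = 1044.96
numerator = 1076.9 + 1044.96 = 2121.86
n1+n2-2 = 34
sp^2 = 2121.86 / 34 = 106093/1700 ≈ 62.407647

62.4076


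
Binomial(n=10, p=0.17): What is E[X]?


E[X] = n*p = 10 * 0.17 = 1.7

1.7


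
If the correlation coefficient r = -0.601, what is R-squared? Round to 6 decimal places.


R^2 = r^2 = (-0.601)^2 = 0.361201

0.361201


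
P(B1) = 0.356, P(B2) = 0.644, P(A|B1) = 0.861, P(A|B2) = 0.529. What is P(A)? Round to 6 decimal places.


P(A) = P(A|B1)*P(B1) + P(A|B2)*P(B2)
P(A|B1)*P(B1) = 0.861 * 0.356 = 0.306516
P(A|B2)*P(B2) = 0.529 * 0.644 = 0.340676
P(A) = 0.306516 + 0.340676 = 0.647192

0.647192


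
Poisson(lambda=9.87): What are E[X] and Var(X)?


E[X] = Var(X) = lambda = 9.87

9.87, 9.87


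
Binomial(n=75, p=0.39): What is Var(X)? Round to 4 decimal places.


Var = n*p*(1-p) = 75 * 0.39 * 0.61 = 17.8425

17.8425


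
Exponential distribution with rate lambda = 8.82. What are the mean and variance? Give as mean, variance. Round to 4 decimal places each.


mean = 1/lam, var = 1/lam^2
mean = 1 / 8.82 = 50/441 ≈ 0.113379
lam^2 = 8.82^2 = 77.7924
var = 1 / 77.7924 ≈ 0.012855

0.1134, 0.0129


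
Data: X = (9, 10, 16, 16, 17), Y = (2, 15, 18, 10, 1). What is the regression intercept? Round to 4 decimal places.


a = ybar - b*xbar, where b = sum((xi-xbar)(yi-ybar)) / sum((xi-xbar)^2)
n = 5, xbar = 68/5 = 13.6, ybar = 46/5 = 9.2
Sxy = sum((xi-xbar)(yi-ybar)) = 7.4
Sxx = sum((xi-xbar)^2) = 57.2
b = Sxy / Sxx = 37/286 ≈ 0.129371
a = 9.2 - 0.129371 * 13.6 = 1064/143 ≈ 7.440559

7.4406


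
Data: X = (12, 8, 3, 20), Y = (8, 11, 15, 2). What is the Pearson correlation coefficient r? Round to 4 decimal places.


r = sum((xi-xbar)(yi-ybar)) / sqrt(sum((xi-xbar)^2) * sum((yi-ybar)^2))
n = 4, xbar = 43/4 = 10.75, ybar = 36/4 = 9
Sxy = sum((xi-xbar)(yi-ybar)) = -118
Sxx = sum((xi-xbar)^2) = 154.75
Syy = sum((yi-ybar)^2) = 90
sqrt(Sxx*Syy) ≈ 118.014830
r = Sxy / sqrt(Sxx*Syy) = -118 / 118.014830 ≈ -0.999874

-0.9999


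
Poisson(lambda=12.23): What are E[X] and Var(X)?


E[X] = Var(X) = lambda = 12.23

12.23, 12.23


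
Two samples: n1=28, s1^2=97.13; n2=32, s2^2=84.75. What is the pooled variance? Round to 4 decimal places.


sp^2 = ((n1-1)*s1^2 + (n2-1)*s2^2)/(n1+n2-2)
(n1-1)*s1^2 = 27 * 97.13 = 2622.51
(n2-1)*s2^2 = 31 * 84.75 = 2627.25
numerator = 2622.51 + 2627.25 = 5249.76
n1+n2-2 = 58
sp^2 = 5249.76 / 58 = 65622/725 ≈ 90.513103

90.5131


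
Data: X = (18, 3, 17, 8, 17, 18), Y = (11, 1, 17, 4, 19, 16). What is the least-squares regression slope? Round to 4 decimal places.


b = sum((xi-xbar)(yi-ybar)) / sum((xi-xbar)^2)
n = 6, xbar = 81/6 = 13.5, ybar = 68/6 = 34/3 ≈ 11.333333
Sxy = sum((xi-xbar)(yi-ybar)) = 215
Sxx = sum((xi-xbar)^2) = 205.5
b = Sxy / Sxx = 430/411 ≈ 1.046229

1.0462


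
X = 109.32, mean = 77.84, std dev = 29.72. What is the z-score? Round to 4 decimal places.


z = (X - mu) / sigma
X - mu = 109.32 - 77.84 = 31.48
z = 31.48 / 29.72 = 787/743 ≈ 1.059219

1.0592


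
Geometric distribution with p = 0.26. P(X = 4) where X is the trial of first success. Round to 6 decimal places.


P = (1-p)^(k-1) * p
(1-p)^(k-1) = 0.74^3 = 0.405224
P = 0.405224 * 0.26 ≈ 0.1053582

0.105358


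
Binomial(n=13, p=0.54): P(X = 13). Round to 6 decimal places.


P = C(n,k) * p^k * (1-p)^(n-k)
C(13,13) = 1
p^k = 0.54^13 ≈ 0.0003319853
(1-p)^(n-k) = 0.46^0 = 1
P = 1 * 0.0003319853 * 1 ≈ 0.000332

0.000332


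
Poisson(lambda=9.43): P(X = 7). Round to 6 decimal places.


P = e^(-lam) * lam^k / k!
e^(-9.43) ≈ 0.00008027920
lam^k = 9.43^7 ≈ 6631043.076220
k! = 7! = 5040
P = 0.00008027920 * 6631043.076220 / 5040 ≈ 0.105622

0.105622


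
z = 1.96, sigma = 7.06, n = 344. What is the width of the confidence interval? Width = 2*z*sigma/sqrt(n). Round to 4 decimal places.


width = 2*z*sigma/sqrt(n)
2*z*sigma = 2 * 1.96 * 7.06 = 27.6752
sqrt(344) ≈ 18.547237
width = 27.6752 / 18.547237 ≈ 1.492147

1.4921


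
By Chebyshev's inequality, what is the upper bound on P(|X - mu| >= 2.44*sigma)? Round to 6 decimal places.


P <= 1/k^2
k^2 = 2.44^2 = 5.9536
1/k^2 = 1 / 5.9536 = 625/3721 ≈ 0.16796560

0.167966
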